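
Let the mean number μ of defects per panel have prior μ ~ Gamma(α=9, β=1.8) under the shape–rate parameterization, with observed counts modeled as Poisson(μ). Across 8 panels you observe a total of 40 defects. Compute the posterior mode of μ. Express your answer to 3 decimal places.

Σxᵢ = 40, n = 8.
Posterior ∝ μ^8e^(−1.8μ) · μ^40e^(−8μ) = μ^48e^(−9.8μ), i.e. Gamma(shape=49, rate=9.8).
The mode of a Gamma(a, b) with a ≥ 1 (shape–rate) is (a−1)/b = 48/9.8 ≈ 4.898.

μ̂_MAP = 4.898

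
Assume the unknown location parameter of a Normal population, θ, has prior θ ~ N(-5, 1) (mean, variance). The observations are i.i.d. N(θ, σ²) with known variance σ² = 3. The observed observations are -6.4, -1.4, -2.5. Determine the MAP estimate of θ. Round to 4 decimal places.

θ̂_MAP = -4.2167

n = 3; x̄ = ((-6.4) + (-1.4) + (-2.5))/3 = -10.3/3 = -103/30 ≈ -3.4333.
For a Normal prior and Normal likelihood with known variance, the posterior is Normal; its mode equals its mean, the precision-weighted average.
Prior precision 1/σ₀² = 1/1 = 1; data precision n/σ² = 3/3 = 1.
θ̂ = (1·(-5) + 1·(-103/30)) / (1 + 1) = (-253/30)/2 = -253/60 ≈ -4.2167.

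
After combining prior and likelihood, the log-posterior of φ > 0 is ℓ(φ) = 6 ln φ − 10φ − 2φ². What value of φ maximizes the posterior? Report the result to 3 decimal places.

φ̂_MAP = 0.500

ℓ'(φ) = 6/φ − 10 − 4φ. Setting this to zero and multiplying by φ: 4φ² + 10φ − 6 = 0.
φ = (−10 + √(10² + 4·4·6)) / (2·4) = (−10 + √196) / 8 = (−10 + 14)/8 = 1/2.
ℓ''(φ) = −6/φ² − 4 < 0, confirming a maximum.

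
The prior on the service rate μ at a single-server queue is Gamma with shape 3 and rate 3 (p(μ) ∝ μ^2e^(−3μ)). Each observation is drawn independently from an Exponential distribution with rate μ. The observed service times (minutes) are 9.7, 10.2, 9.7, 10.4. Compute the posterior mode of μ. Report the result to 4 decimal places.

μ̂_MAP = 0.1395

The Exponential(rate=μ) likelihood is ∝ μ^n e^(−μΣtᵢ). Here n = 4 and Σtᵢ = 9.7 + 10.2 + 9.7 + 10.4 = 40.
Posterior ∝ μ^2e^(−3μ) · μ^4e^(−40μ) = μ^6e^(−43μ), i.e. Gamma(7, 43).
Mode = (a−1)/b = 6/43 ≈ 0.1395.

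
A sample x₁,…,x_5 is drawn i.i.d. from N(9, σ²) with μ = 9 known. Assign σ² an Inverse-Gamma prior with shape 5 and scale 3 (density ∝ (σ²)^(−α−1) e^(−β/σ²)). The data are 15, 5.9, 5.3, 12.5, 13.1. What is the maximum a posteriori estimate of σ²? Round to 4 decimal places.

σ̂²_MAP = 5.5506

Sum of squared deviations about the known mean: SS = (15−9)² + (5.9−9)² + (5.3−9)² + (12.5−9)² + (13.1−9)² = 88.36.
The Normal likelihood contributes (σ²)^(−n/2) exp(−SS/(2σ²)), so the posterior is Inverse-Gamma(α + n/2, β + SS/2) = Inverse-Gamma(7.5, 47.18).
The mode of Inverse-Gamma(a, b) is b/(a+1) = 47.18/8.5 ≈ 5.5506.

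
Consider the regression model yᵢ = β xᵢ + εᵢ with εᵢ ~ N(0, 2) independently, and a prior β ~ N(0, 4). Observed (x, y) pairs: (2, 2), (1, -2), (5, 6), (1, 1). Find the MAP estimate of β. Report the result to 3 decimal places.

log p(β | y) = −Σ(yᵢ − βxᵢ)²/(2·2) − β²/(2·4) + const.
Setting the derivative to zero: Σxᵢ(yᵢ − βxᵢ)/2 − β/4 = 0, so β = Σxᵢyᵢ / (Σxᵢ² + σ²/τ²).
Σxᵢyᵢ = 2·2 + 1·(-2) + 5·6 + 1·1 = 33; Σxᵢ² = 31; σ²/τ² = 0.5.
β̂_MAP = 33 / (31 + 0.5) = 33/31.5 ≈ 1.048.

β̂_MAP = 1.048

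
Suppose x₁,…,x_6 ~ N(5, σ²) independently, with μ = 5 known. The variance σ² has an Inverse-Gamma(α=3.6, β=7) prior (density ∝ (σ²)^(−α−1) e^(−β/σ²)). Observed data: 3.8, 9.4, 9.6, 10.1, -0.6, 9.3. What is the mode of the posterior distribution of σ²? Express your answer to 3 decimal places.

Sum of squared deviations about the known mean: SS = (3.8−5)² + (9.4−5)² + (9.6−5)² + (10.1−5)² + (-0.6−5)² + (9.3−5)² = 117.82.
The Normal likelihood contributes (σ²)^(−n/2) exp(−SS/(2σ²)), so the posterior is Inverse-Gamma(α + n/2, β + SS/2) = Inverse-Gamma(6.6, 65.91).
The mode of Inverse-Gamma(a, b) is b/(a+1) = 65.91/7.6 ≈ 8.672.

σ̂²_MAP = 8.672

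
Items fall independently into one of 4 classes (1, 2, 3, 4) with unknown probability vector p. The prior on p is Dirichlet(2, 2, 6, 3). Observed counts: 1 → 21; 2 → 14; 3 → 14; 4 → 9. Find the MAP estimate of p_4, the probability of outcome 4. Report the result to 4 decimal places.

MAP estimate: 0.1642

The posterior is Dirichlet(αᵢ + nᵢ) = Dirichlet(23, 16, 20, 12).
For a Dirichlet(a₁,…,a_K) with all aᵢ > 1, the mode has j-th component (aⱼ − 1)/(Σaᵢ − K).
Here Σaᵢ = 71 and K = 4, so p_4 = (12 − 1)/(71 − 4) = 11/67 ≈ 0.1642.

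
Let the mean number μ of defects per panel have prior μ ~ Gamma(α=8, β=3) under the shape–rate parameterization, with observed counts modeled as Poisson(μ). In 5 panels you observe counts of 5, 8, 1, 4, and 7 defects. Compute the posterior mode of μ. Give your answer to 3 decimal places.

μ̂_MAP = 4.000

Σxᵢ = 5+8+1+4+7 = 25, with n = 5.
Posterior ∝ μ^7e^(−3μ) · μ^25e^(−5μ) = μ^32e^(−8μ), i.e. Gamma(shape=33, rate=8).
The mode of a Gamma(a, b) with a ≥ 1 (shape–rate) is (a−1)/b = 32/8 ≈ 4.000.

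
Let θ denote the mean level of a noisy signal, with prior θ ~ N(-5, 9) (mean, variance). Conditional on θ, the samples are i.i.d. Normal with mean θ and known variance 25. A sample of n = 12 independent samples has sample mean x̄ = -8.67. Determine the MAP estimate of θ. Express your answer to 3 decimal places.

n = 12, x̄ = -8.67.
For a Normal prior and Normal likelihood with known variance, the posterior is Normal; its mode equals its mean, the precision-weighted average.
Prior precision 1/σ₀² = 1/9; data precision n/σ² = 12/25 = 0.48.
θ̂ = ((1/9)·(-5) + 0.48·(-8.67)) / (1/9 + 0.48) = (-26534/5625)/(133/225) = -26534/3325 ≈ -7.980.

θ̂_MAP = -7.980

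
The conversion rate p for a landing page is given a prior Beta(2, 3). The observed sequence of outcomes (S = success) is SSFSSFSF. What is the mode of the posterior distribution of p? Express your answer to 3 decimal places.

p̂_MAP = 0.545

Prior: Beta(2, 3).
Data: 5 successes in 8 trials (from the sequence). The binomial likelihood contributes p^5(1−p)^3, so the posterior is Beta(2+5, 3+3) = Beta(7, 6).
For Beta(a, b) with a, b > 1 the mode is (a−1)/(a+b−2) = 6/11 ≈ 0.545.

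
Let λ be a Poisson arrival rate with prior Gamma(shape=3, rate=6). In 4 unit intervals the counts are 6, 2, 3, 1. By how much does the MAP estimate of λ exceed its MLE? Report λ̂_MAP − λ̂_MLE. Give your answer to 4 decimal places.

Σxᵢ = 12. Posterior is Gamma(15, 10); MAP = (15−1)/10 = 14/10 ≈ 1.40000.
MLE = x̄ = 12/4 ≈ 3.00000.
Difference = 14/10 − 12/4 = -8/5 ≈ -1.6000.

MAP − MLE = -1.6000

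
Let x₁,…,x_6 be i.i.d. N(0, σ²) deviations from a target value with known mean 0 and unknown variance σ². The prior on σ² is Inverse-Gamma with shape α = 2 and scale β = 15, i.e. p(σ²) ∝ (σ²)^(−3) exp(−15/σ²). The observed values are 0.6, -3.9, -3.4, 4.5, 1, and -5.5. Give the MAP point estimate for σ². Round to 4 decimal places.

σ̂²_MAP = 9.0525

Sum of squared deviations about the known mean: SS = (0.6−0)² + (-3.9−0)² + (-3.4−0)² + (4.5−0)² + (1−0)² + (-5.5−0)² = 78.63.
The Normal likelihood contributes (σ²)^(−n/2) exp(−SS/(2σ²)), so the posterior is Inverse-Gamma(α + n/2, β + SS/2) = Inverse-Gamma(5, 54.315).
The mode of Inverse-Gamma(a, b) is b/(a+1) = 54.315/6 ≈ 9.0525.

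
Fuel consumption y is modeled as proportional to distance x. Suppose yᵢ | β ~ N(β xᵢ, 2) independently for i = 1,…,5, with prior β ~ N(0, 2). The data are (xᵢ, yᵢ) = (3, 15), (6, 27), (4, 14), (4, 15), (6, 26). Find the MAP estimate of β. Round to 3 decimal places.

log p(β | y) = −Σ(yᵢ − βxᵢ)²/(2·2) − β²/(2·2) + const.
Setting the derivative to zero: Σxᵢ(yᵢ − βxᵢ)/2 − β/2 = 0, so β = Σxᵢyᵢ / (Σxᵢ² + σ²/τ²).
Σxᵢyᵢ = 3·15 + 6·27 + 4·14 + 4·15 + 6·26 = 479; Σxᵢ² = 113; σ²/τ² = 1.
β̂_MAP = 479 / (113 + 1) = 479/114 ≈ 4.202.

β̂_MAP = 4.202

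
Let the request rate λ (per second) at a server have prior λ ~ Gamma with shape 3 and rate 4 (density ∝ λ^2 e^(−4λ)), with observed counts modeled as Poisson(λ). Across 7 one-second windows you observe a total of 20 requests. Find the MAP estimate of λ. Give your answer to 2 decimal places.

Σxᵢ = 20, n = 7.
Posterior ∝ λ^2e^(−4λ) · λ^20e^(−7λ) = λ^22e^(−11λ), i.e. Gamma(shape=23, rate=11).
The mode of a Gamma(a, b) with a ≥ 1 (shape–rate) is (a−1)/b = 22/11 ≈ 2.00.

λ̂_MAP = 2.00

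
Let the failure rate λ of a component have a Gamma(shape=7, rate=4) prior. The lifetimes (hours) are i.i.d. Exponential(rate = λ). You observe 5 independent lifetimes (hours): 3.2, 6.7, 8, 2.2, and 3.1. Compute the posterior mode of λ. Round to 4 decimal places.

λ̂_MAP = 0.4044

The Exponential(rate=λ) likelihood is ∝ λ^n e^(−λΣtᵢ). Here n = 5 and Σtᵢ = 3.2 + 6.7 + 8 + 2.2 + 3.1 = 23.2.
Posterior ∝ λ^6e^(−4λ) · λ^5e^(−23.2λ) = λ^11e^(−27.2λ), i.e. Gamma(12, 27.2).
Mode = (a−1)/b = 11/27.2 ≈ 0.4044.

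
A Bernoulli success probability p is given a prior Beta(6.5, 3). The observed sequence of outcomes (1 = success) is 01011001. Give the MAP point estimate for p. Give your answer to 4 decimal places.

Prior: Beta(6.5, 3).
Data: 4 successes in 8 trials (from the sequence). The binomial likelihood contributes p^4(1−p)^4, so the posterior is Beta(6.5+4, 3+4) = Beta(10.5, 7).
For Beta(a, b) with a, b > 1 the mode is (a−1)/(a+b−2) = 9.5/15.5 ≈ 0.6129.

p̂_MAP = 0.6129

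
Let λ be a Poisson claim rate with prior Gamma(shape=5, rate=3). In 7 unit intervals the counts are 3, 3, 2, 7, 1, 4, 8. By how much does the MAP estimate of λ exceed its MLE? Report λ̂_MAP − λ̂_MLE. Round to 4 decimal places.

Σxᵢ = 28. Posterior is Gamma(33, 10); MAP = (33−1)/10 = 32/10 ≈ 3.20000.
MLE = x̄ = 28/7 ≈ 4.00000.
Difference = 32/10 − 28/7 = -4/5 ≈ -0.8000.

MAP − MLE = -0.8000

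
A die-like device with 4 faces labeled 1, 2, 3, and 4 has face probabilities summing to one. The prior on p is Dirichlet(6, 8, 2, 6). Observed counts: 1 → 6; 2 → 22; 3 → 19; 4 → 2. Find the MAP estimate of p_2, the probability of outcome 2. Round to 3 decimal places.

MAP estimate: 0.433

The posterior is Dirichlet(αᵢ + nᵢ) = Dirichlet(12, 30, 21, 8).
For a Dirichlet(a₁,…,a_K) with all aᵢ > 1, the mode has j-th component (aⱼ − 1)/(Σaᵢ − K).
Here Σaᵢ = 71 and K = 4, so p_2 = (30 − 1)/(71 − 4) = 29/67 ≈ 0.433.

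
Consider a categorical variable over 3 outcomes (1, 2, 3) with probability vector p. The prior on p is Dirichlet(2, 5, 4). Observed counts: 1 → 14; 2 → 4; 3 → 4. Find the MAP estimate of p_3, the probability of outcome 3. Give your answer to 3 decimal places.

MAP estimate: 0.233

The posterior is Dirichlet(αᵢ + nᵢ) = Dirichlet(16, 9, 8).
For a Dirichlet(a₁,…,a_K) with all aᵢ > 1, the mode has j-th component (aⱼ − 1)/(Σaᵢ − K).
Here Σaᵢ = 33 and K = 3, so p_3 = (8 − 1)/(33 − 3) = 7/30 ≈ 0.233.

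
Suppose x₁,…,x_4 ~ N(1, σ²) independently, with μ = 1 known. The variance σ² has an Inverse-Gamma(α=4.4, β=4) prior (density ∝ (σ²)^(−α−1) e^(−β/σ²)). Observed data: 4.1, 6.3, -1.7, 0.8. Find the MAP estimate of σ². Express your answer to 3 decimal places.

Sum of squared deviations about the known mean: SS = (4.1−1)² + (6.3−1)² + (-1.7−1)² + (0.8−1)² = 45.03.
The Normal likelihood contributes (σ²)^(−n/2) exp(−SS/(2σ²)), so the posterior is Inverse-Gamma(α + n/2, β + SS/2) = Inverse-Gamma(6.4, 26.515).
The mode of Inverse-Gamma(a, b) is b/(a+1) = 26.515/7.4 ≈ 3.583.

σ̂²_MAP = 3.583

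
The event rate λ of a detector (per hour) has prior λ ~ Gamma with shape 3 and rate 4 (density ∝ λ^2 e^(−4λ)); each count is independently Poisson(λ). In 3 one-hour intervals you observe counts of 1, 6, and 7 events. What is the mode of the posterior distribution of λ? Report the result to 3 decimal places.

λ̂_MAP = 2.286

Σxᵢ = 1+6+7 = 14, with n = 3.
Posterior ∝ λ^2e^(−4λ) · λ^14e^(−3λ) = λ^16e^(−7λ), i.e. Gamma(shape=17, rate=7).
The mode of a Gamma(a, b) with a ≥ 1 (shape–rate) is (a−1)/b = 16/7 ≈ 2.286.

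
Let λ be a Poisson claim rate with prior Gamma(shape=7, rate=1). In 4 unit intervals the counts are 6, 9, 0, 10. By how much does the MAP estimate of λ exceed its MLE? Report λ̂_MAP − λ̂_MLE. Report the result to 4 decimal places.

Σxᵢ = 25. Posterior is Gamma(32, 5); MAP = (32−1)/5 = 31/5 ≈ 6.20000.
MLE = x̄ = 25/4 ≈ 6.25000.
Difference = 31/5 − 25/4 = -1/20 ≈ -0.0500.

MAP − MLE = -0.0500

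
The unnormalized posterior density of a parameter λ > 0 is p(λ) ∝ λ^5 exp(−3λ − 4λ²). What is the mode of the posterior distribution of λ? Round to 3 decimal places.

λ̂_MAP = 0.625

ℓ'(λ) = 5/λ − 3 − 8λ. Setting this to zero and multiplying by λ: 8λ² + 3λ − 5 = 0.
λ = (−3 + √(3² + 4·8·5)) / (2·8) = (−3 + √169) / 16 = (−3 + 13)/16 = 5/8.
ℓ''(λ) = −5/λ² − 8 < 0, confirming a maximum.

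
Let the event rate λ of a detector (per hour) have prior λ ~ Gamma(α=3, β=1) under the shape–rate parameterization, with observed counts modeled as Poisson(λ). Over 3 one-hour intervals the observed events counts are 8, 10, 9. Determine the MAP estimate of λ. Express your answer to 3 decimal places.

Σxᵢ = 8+10+9 = 27, with n = 3.
Posterior ∝ λ^2e^(−1λ) · λ^27e^(−3λ) = λ^29e^(−4λ), i.e. Gamma(shape=30, rate=4).
The mode of a Gamma(a, b) with a ≥ 1 (shape–rate) is (a−1)/b = 29/4 ≈ 7.250.

λ̂_MAP = 7.250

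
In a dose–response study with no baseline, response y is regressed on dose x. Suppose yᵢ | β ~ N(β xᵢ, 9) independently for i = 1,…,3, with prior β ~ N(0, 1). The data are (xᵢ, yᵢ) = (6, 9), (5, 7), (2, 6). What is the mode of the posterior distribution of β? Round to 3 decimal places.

log p(β | y) = −Σ(yᵢ − βxᵢ)²/(2·9) − β²/(2·1) + const.
Setting the derivative to zero: Σxᵢ(yᵢ − βxᵢ)/9 − β/1 = 0, so β = Σxᵢyᵢ / (Σxᵢ² + σ²/τ²).
Σxᵢyᵢ = 6·9 + 5·7 + 2·6 = 101; Σxᵢ² = 65; σ²/τ² = 9.
β̂_MAP = 101 / (65 + 9) = 101/74 ≈ 1.365.

β̂_MAP = 1.365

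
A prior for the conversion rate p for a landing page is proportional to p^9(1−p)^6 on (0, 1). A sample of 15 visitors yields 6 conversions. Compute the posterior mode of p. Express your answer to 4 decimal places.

p̂_MAP = 0.5000

The prior density ∝ p^9(1−p)^6 is the kernel of Beta(10, 7).
Data: 6 successes in 15 trials. The binomial likelihood contributes p^6(1−p)^9, so the posterior is Beta(10+6, 7+9) = Beta(16, 16).
For Beta(a, b) with a, b > 1 the mode is (a−1)/(a+b−2) = 15/30 ≈ 0.5000.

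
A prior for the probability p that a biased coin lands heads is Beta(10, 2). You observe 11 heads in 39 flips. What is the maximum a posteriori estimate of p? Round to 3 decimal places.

Prior: Beta(10, 2).
Data: 11 successes in 39 trials. The binomial likelihood contributes p^11(1−p)^28, so the posterior is Beta(10+11, 2+28) = Beta(21, 30).
For Beta(a, b) with a, b > 1 the mode is (a−1)/(a+b−2) = 20/49 ≈ 0.408.

p̂_MAP = 0.408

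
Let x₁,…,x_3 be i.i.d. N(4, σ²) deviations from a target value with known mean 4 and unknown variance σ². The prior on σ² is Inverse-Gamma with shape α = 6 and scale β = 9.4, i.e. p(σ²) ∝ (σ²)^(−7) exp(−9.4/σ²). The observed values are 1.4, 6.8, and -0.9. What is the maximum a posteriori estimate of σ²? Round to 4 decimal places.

Sum of squared deviations about the known mean: SS = (1.4−4)² + (6.8−4)² + (-0.9−4)² = 38.61.
The Normal likelihood contributes (σ²)^(−n/2) exp(−SS/(2σ²)), so the posterior is Inverse-Gamma(α + n/2, β + SS/2) = Inverse-Gamma(7.5, 28.705).
The mode of Inverse-Gamma(a, b) is b/(a+1) = 28.705/8.5 ≈ 3.3771.

σ̂²_MAP = 3.3771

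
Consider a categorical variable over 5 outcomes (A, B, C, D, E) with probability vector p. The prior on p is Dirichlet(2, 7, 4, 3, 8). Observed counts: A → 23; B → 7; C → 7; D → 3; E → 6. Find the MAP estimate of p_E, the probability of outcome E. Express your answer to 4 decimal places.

The posterior is Dirichlet(αᵢ + nᵢ) = Dirichlet(25, 14, 11, 6, 14).
For a Dirichlet(a₁,…,a_K) with all aᵢ > 1, the mode has j-th component (aⱼ − 1)/(Σaᵢ − K).
Here Σaᵢ = 70 and K = 5, so p_E = (14 − 1)/(70 − 5) = 13/65 ≈ 0.2000.

MAP estimate of p_E = 0.2000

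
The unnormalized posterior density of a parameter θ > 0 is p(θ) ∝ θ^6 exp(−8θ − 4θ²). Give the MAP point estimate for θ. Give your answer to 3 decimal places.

θ̂_MAP = 0.500

ℓ'(θ) = 6/θ − 8 − 8θ. Setting this to zero and multiplying by θ: 8θ² + 8θ − 6 = 0.
θ = (−8 + √(8² + 4·8·6)) / (2·8) = (−8 + √256) / 16 = (−8 + 16)/16 = 1/2.
ℓ''(θ) = −6/θ² − 8 < 0, confirming a maximum.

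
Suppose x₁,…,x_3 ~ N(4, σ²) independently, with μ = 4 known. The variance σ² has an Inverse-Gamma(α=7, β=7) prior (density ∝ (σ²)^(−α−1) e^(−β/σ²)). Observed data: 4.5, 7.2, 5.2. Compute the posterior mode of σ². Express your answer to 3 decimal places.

σ̂²_MAP = 1.365

Sum of squared deviations about the known mean: SS = (4.5−4)² + (7.2−4)² + (5.2−4)² = 11.93.
The Normal likelihood contributes (σ²)^(−n/2) exp(−SS/(2σ²)), so the posterior is Inverse-Gamma(α + n/2, β + SS/2) = Inverse-Gamma(8.5, 12.965).
The mode of Inverse-Gamma(a, b) is b/(a+1) = 12.965/9.5 ≈ 1.365.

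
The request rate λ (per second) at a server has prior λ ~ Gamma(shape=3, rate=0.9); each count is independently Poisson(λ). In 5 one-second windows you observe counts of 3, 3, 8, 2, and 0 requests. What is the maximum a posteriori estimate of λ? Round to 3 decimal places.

λ̂_MAP = 3.051

Σxᵢ = 3+3+8+2+0 = 16, with n = 5.
Posterior ∝ λ^2e^(−0.9λ) · λ^16e^(−5λ) = λ^18e^(−5.9λ), i.e. Gamma(shape=19, rate=5.9).
The mode of a Gamma(a, b) with a ≥ 1 (shape–rate) is (a−1)/b = 18/5.9 ≈ 3.051.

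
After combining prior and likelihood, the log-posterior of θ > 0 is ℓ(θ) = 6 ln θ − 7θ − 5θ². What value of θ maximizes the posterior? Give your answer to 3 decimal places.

ℓ'(θ) = 6/θ − 7 − 10θ. Setting this to zero and multiplying by θ: 10θ² + 7θ − 6 = 0.
θ = (−7 + √(7² + 4·10·6)) / (2·10) = (−7 + √289) / 20 = (−7 + 17)/20 = 1/2.
ℓ''(θ) = −6/θ² − 10 < 0, confirming a maximum.

θ̂_MAP = 0.500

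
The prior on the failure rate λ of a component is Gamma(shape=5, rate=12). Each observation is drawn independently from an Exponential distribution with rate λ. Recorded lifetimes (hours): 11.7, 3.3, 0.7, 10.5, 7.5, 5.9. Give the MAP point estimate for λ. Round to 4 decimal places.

λ̂_MAP = 0.1938

The Exponential(rate=λ) likelihood is ∝ λ^n e^(−λΣtᵢ). Here n = 6 and Σtᵢ = 11.7 + 3.3 + 0.7 + 10.5 + 7.5 + 5.9 = 39.6.
Posterior ∝ λ^4e^(−12λ) · λ^6e^(−39.6λ) = λ^10e^(−51.6λ), i.e. Gamma(11, 51.6).
Mode = (a−1)/b = 10/51.6 ≈ 0.1938.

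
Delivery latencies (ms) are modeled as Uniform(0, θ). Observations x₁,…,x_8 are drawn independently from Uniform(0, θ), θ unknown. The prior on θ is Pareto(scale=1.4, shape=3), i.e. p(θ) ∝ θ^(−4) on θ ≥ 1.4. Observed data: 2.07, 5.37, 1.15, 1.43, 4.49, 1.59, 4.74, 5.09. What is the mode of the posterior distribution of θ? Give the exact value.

The Uniform(0, θ) likelihood is θ^(−n) for θ ≥ max(xᵢ), zero otherwise. Here max(xᵢ) = 5.37.
Posterior ∝ θ^(−4) · θ^(−8) = θ^(−12) on θ ≥ max(1.4, 5.37) = 5.37.
This density is strictly decreasing in θ, so the posterior mode lies at the lower boundary of the support.

θ̂_MAP = 5.37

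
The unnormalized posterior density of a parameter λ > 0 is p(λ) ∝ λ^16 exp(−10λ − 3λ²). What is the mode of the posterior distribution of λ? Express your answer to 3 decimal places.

ℓ'(λ) = 16/λ − 10 − 6λ. Setting this to zero and multiplying by λ: 6λ² + 10λ − 16 = 0.
λ = (−10 + √(10² + 4·6·16)) / (2·6) = (−10 + √484) / 12 = (−10 + 22)/12 = 1.
ℓ''(λ) = −16/λ² − 6 < 0, confirming a maximum.

λ̂_MAP = 1.000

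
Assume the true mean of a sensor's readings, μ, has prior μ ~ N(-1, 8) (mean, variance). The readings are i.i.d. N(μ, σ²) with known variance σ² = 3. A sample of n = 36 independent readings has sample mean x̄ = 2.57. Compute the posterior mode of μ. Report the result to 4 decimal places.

n = 36, x̄ = 2.57.
For a Normal prior and Normal likelihood with known variance, the posterior is Normal; its mode equals its mean, the precision-weighted average.
Prior precision 1/σ₀² = 1/8 = 0.125; data precision n/σ² = 36/3 = 12.
μ̂ = (0.125·(-1) + 12·2.57) / (0.125 + 12) = 30.715/12.125 = 6143/2425 ≈ 2.5332.

μ̂_MAP = 2.5332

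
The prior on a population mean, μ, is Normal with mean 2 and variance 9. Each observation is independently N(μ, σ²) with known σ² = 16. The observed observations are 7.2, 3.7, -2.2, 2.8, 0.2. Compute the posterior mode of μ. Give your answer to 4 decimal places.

n = 5; x̄ = (7.2 + 3.7 + (-2.2) + 2.8 + 0.2)/5 = 11.7/5 = 2.34.
For a Normal prior and Normal likelihood with known variance, the posterior is Normal; its mode equals its mean, the precision-weighted average.
Prior precision 1/σ₀² = 1/9; data precision n/σ² = 5/16 = 0.3125.
μ̂ = ((1/9)·2 + 0.3125·2.34) / (1/9 + 0.3125) = (1373/1440)/(61/144) = 1373/610 ≈ 2.2508.

μ̂_MAP = 2.2508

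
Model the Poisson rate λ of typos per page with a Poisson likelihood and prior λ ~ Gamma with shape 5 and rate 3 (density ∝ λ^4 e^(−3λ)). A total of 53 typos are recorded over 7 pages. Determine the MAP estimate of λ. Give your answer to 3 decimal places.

Σxᵢ = 53, n = 7.
Posterior ∝ λ^4e^(−3λ) · λ^53e^(−7λ) = λ^57e^(−10λ), i.e. Gamma(shape=58, rate=10).
The mode of a Gamma(a, b) with a ≥ 1 (shape–rate) is (a−1)/b = 57/10 ≈ 5.700.

λ̂_MAP = 5.700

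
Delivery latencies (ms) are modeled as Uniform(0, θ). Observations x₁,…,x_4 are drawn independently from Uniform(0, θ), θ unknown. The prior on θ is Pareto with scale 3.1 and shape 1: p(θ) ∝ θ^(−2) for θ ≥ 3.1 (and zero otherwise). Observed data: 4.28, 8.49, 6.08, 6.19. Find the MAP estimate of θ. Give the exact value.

The Uniform(0, θ) likelihood is θ^(−n) for θ ≥ max(xᵢ), zero otherwise. Here max(xᵢ) = 8.49.
Posterior ∝ θ^(−2) · θ^(−4) = θ^(−6) on θ ≥ max(3.1, 8.49) = 8.49.
This density is strictly decreasing in θ, so the posterior mode lies at the lower boundary of the support.

θ̂_MAP = 8.49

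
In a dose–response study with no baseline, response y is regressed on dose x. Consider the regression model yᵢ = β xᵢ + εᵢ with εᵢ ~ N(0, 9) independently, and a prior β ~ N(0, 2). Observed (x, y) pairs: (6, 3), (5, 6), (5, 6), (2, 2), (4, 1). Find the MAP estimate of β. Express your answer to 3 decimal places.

log p(β | y) = −Σ(yᵢ − βxᵢ)²/(2·9) − β²/(2·2) + const.
Setting the derivative to zero: Σxᵢ(yᵢ − βxᵢ)/9 − β/2 = 0, so β = Σxᵢyᵢ / (Σxᵢ² + σ²/τ²).
Σxᵢyᵢ = 6·3 + 5·6 + 5·6 + 2·2 + 4·1 = 86; Σxᵢ² = 106; σ²/τ² = 4.5.
β̂_MAP = 86 / (106 + 4.5) = 86/110.5 ≈ 0.778.

β̂_MAP = 0.778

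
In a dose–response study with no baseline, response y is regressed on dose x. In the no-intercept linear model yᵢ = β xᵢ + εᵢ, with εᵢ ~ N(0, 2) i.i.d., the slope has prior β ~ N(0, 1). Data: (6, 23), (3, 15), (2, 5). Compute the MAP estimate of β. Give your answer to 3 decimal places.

β̂_MAP = 3.784

log p(β | y) = −Σ(yᵢ − βxᵢ)²/(2·2) − β²/(2·1) + const.
Setting the derivative to zero: Σxᵢ(yᵢ − βxᵢ)/2 − β/1 = 0, so β = Σxᵢyᵢ / (Σxᵢ² + σ²/τ²).
Σxᵢyᵢ = 6·23 + 3·15 + 2·5 = 193; Σxᵢ² = 49; σ²/τ² = 2.
β̂_MAP = 193 / (49 + 2) = 193/51 ≈ 3.784.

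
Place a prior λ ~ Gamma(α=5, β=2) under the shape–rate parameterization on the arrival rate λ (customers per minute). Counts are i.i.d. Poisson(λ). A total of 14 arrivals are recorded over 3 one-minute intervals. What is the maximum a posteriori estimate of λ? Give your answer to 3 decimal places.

λ̂_MAP = 3.600

Σxᵢ = 14, n = 3.
Posterior ∝ λ^4e^(−2λ) · λ^14e^(−3λ) = λ^18e^(−5λ), i.e. Gamma(shape=19, rate=5).
The mode of a Gamma(a, b) with a ≥ 1 (shape–rate) is (a−1)/b = 18/5 ≈ 3.600.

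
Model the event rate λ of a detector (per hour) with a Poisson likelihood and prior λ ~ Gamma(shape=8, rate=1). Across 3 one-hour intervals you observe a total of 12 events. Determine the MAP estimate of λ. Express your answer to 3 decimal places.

Σxᵢ = 12, n = 3.
Posterior ∝ λ^7e^(−1λ) · λ^12e^(−3λ) = λ^19e^(−4λ), i.e. Gamma(shape=20, rate=4).
The mode of a Gamma(a, b) with a ≥ 1 (shape–rate) is (a−1)/b = 19/4 ≈ 4.750.

λ̂_MAP = 4.750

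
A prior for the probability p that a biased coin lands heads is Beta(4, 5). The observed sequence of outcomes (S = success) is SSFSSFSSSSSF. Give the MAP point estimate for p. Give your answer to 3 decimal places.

p̂_MAP = 0.632

Prior: Beta(4, 5).
Data: 9 successes in 12 trials (from the sequence). The binomial likelihood contributes p^9(1−p)^3, so the posterior is Beta(4+9, 5+3) = Beta(13, 8).
For Beta(a, b) with a, b > 1 the mode is (a−1)/(a+b−2) = 12/19 ≈ 0.632.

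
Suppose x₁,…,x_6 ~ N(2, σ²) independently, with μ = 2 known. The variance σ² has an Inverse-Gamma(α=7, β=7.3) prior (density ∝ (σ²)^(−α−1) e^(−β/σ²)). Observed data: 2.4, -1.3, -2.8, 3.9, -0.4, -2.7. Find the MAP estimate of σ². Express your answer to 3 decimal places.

σ̂²_MAP = 3.643

Sum of squared deviations about the known mean: SS = (2.4−2)² + (-1.3−2)² + (-2.8−2)² + (3.9−2)² + (-0.4−2)² + (-2.7−2)² = 65.55.
The Normal likelihood contributes (σ²)^(−n/2) exp(−SS/(2σ²)), so the posterior is Inverse-Gamma(α + n/2, β + SS/2) = Inverse-Gamma(10, 40.075).
The mode of Inverse-Gamma(a, b) is b/(a+1) = 40.075/11 ≈ 3.643.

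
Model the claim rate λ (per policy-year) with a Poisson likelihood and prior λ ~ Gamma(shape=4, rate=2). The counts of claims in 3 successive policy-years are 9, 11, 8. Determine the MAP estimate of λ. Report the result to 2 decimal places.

λ̂_MAP = 6.20

Σxᵢ = 9+11+8 = 28, with n = 3.
Posterior ∝ λ^3e^(−2λ) · λ^28e^(−3λ) = λ^31e^(−5λ), i.e. Gamma(shape=32, rate=5).
The mode of a Gamma(a, b) with a ≥ 1 (shape–rate) is (a−1)/b = 31/5 ≈ 6.20.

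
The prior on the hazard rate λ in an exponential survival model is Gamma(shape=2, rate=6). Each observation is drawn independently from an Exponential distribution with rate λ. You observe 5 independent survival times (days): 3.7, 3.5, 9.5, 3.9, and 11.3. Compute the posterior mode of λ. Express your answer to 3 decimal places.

λ̂_MAP = 0.158

The Exponential(rate=λ) likelihood is ∝ λ^n e^(−λΣtᵢ). Here n = 5 and Σtᵢ = 3.7 + 3.5 + 9.5 + 3.9 + 11.3 = 31.9.
Posterior ∝ λe^(−6λ) · λ^5e^(−31.9λ) = λ^6e^(−37.9λ), i.e. Gamma(7, 37.9).
Mode = (a−1)/b = 6/37.9 ≈ 0.158.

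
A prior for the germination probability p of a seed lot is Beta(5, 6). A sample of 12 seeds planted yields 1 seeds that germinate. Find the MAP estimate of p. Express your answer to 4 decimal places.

Prior: Beta(5, 6).
Data: 1 success in 12 trials. The binomial likelihood contributes p(1−p)^11, so the posterior is Beta(5+1, 6+11) = Beta(6, 17).
For Beta(a, b) with a, b > 1 the mode is (a−1)/(a+b−2) = 5/21 ≈ 0.2381.

p̂_MAP = 0.2381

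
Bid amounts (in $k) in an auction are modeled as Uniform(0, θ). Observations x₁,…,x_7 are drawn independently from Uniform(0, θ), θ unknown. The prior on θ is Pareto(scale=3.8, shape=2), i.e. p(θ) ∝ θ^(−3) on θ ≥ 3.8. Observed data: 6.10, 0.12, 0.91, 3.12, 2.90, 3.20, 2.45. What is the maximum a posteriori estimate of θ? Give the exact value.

The Uniform(0, θ) likelihood is θ^(−n) for θ ≥ max(xᵢ), zero otherwise. Here max(xᵢ) = 6.10.
Posterior ∝ θ^(−3) · θ^(−7) = θ^(−10) on θ ≥ max(3.8, 6.10) = 6.10.
This density is strictly decreasing in θ, so the posterior mode lies at the lower boundary of the support.

θ̂_MAP = 6.10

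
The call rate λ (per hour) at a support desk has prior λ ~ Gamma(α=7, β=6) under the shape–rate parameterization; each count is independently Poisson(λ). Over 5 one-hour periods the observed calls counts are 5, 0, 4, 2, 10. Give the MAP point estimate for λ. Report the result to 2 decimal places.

Σxᵢ = 5+0+4+2+10 = 21, with n = 5.
Posterior ∝ λ^6e^(−6λ) · λ^21e^(−5λ) = λ^27e^(−11λ), i.e. Gamma(shape=28, rate=11).
The mode of a Gamma(a, b) with a ≥ 1 (shape–rate) is (a−1)/b = 27/11 ≈ 2.45.

λ̂_MAP = 2.45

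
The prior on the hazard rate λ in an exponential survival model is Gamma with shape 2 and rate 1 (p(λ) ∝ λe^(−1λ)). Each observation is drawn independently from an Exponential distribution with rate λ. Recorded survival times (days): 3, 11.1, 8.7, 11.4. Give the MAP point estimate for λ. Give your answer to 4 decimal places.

The Exponential(rate=λ) likelihood is ∝ λ^n e^(−λΣtᵢ). Here n = 4 and Σtᵢ = 3 + 11.1 + 8.7 + 11.4 = 34.2.
Posterior ∝ λe^(−1λ) · λ^4e^(−34.2λ) = λ^5e^(−35.2λ), i.e. Gamma(6, 35.2).
Mode = (a−1)/b = 5/35.2 ≈ 0.1420.

λ̂_MAP = 0.1420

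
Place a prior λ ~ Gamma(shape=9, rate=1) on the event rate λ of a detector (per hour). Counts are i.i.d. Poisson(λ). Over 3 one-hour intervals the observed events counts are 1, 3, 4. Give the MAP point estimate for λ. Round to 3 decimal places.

λ̂_MAP = 4.000

Σxᵢ = 1+3+4 = 8, with n = 3.
Posterior ∝ λ^8e^(−1λ) · λ^8e^(−3λ) = λ^16e^(−4λ), i.e. Gamma(shape=17, rate=4).
The mode of a Gamma(a, b) with a ≥ 1 (shape–rate) is (a−1)/b = 16/4 ≈ 4.000.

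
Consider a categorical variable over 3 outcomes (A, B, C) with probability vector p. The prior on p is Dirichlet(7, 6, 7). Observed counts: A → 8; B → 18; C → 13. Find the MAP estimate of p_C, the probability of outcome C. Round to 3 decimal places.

MAP estimate of p_C = 0.339

The posterior is Dirichlet(αᵢ + nᵢ) = Dirichlet(15, 24, 20).
For a Dirichlet(a₁,…,a_K) with all aᵢ > 1, the mode has j-th component (aⱼ − 1)/(Σaᵢ − K).
Here Σaᵢ = 59 and K = 3, so p_C = (20 − 1)/(59 − 3) = 19/56 ≈ 0.339.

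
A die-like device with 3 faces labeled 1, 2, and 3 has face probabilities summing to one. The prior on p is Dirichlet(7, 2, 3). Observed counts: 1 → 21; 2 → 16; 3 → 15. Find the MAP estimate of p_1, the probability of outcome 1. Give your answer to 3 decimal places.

MAP estimate: 0.443

The posterior is Dirichlet(αᵢ + nᵢ) = Dirichlet(28, 18, 18).
For a Dirichlet(a₁,…,a_K) with all aᵢ > 1, the mode has j-th component (aⱼ − 1)/(Σaᵢ − K).
Here Σaᵢ = 64 and K = 3, so p_1 = (28 − 1)/(64 − 3) = 27/61 ≈ 0.443.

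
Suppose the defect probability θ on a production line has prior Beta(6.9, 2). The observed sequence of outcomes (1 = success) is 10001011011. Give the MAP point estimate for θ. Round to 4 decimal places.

Prior: Beta(6.9, 2).
Data: 6 successes in 11 trials (from the sequence). The binomial likelihood contributes θ^6(1−θ)^5, so the posterior is Beta(6.9+6, 2+5) = Beta(12.9, 7).
For Beta(a, b) with a, b > 1 the mode is (a−1)/(a+b−2) = 11.9/17.9 ≈ 0.6648.

θ̂_MAP = 0.6648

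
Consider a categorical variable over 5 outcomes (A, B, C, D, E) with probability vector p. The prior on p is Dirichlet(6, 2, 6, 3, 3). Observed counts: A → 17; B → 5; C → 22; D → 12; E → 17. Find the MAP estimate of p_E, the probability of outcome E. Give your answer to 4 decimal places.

MAP estimate of p_E = 0.2159

The posterior is Dirichlet(αᵢ + nᵢ) = Dirichlet(23, 7, 28, 15, 20).
For a Dirichlet(a₁,…,a_K) with all aᵢ > 1, the mode has j-th component (aⱼ − 1)/(Σaᵢ − K).
Here Σaᵢ = 93 and K = 5, so p_E = (20 − 1)/(93 − 5) = 19/88 ≈ 0.2159.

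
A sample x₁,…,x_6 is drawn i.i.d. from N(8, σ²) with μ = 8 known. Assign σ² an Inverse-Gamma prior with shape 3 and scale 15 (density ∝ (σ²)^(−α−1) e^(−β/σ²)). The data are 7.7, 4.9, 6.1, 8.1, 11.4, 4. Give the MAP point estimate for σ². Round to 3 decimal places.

Sum of squared deviations about the known mean: SS = (7.7−8)² + (4.9−8)² + (6.1−8)² + (8.1−8)² + (11.4−8)² + (4−8)² = 40.88.
The Normal likelihood contributes (σ²)^(−n/2) exp(−SS/(2σ²)), so the posterior is Inverse-Gamma(α + n/2, β + SS/2) = Inverse-Gamma(6, 35.44).
The mode of Inverse-Gamma(a, b) is b/(a+1) = 35.44/7 ≈ 5.063.

σ̂²_MAP = 5.063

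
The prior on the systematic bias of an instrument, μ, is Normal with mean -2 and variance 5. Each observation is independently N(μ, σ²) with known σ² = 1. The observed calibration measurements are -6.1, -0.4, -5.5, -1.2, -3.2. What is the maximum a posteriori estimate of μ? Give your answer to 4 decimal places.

n = 5; x̄ = ((-6.1) + (-0.4) + (-5.5) + (-1.2) + (-3.2))/5 = -16.4/5 = -3.28.
For a Normal prior and Normal likelihood with known variance, the posterior is Normal; its mode equals its mean, the precision-weighted average.
Prior precision 1/σ₀² = 1/5 = 0.2; data precision n/σ² = 5/1 = 5.
μ̂ = (0.2·(-2) + 5·(-3.28)) / (0.2 + 5) = (-16.8)/5.2 = -42/13 ≈ -3.2308.

μ̂_MAP = -3.2308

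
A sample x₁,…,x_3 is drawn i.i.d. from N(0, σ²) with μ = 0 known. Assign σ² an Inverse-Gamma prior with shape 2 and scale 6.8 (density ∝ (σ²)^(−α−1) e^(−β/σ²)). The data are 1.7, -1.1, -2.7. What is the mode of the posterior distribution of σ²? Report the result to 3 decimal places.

σ̂²_MAP = 2.777

Sum of squared deviations about the known mean: SS = (1.7−0)² + (-1.1−0)² + (-2.7−0)² = 11.39.
The Normal likelihood contributes (σ²)^(−n/2) exp(−SS/(2σ²)), so the posterior is Inverse-Gamma(α + n/2, β + SS/2) = Inverse-Gamma(3.5, 12.495).
The mode of Inverse-Gamma(a, b) is b/(a+1) = 12.495/4.5 ≈ 2.777.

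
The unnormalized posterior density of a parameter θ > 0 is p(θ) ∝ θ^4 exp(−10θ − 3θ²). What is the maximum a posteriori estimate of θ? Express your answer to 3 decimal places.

θ̂_MAP = 0.333

ℓ'(θ) = 4/θ − 10 − 6θ. Setting this to zero and multiplying by θ: 6θ² + 10θ − 4 = 0.
θ = (−10 + √(10² + 4·6·4)) / (2·6) = (−10 + √196) / 12 = (−10 + 14)/12 = 1/3.
ℓ''(θ) = −4/θ² − 6 < 0, confirming a maximum.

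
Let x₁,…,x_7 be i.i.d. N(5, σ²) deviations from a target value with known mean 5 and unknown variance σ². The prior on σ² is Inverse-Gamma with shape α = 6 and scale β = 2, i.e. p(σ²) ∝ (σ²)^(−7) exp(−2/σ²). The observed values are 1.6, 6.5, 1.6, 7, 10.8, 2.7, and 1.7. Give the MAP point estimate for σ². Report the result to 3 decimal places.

σ̂²_MAP = 3.961

Sum of squared deviations about the known mean: SS = (1.6−5)² + (6.5−5)² + (1.6−5)² + (7−5)² + (10.8−5)² + (2.7−5)² + (1.7−5)² = 79.19.
The Normal likelihood contributes (σ²)^(−n/2) exp(−SS/(2σ²)), so the posterior is Inverse-Gamma(α + n/2, β + SS/2) = Inverse-Gamma(9.5, 41.595).
The mode of Inverse-Gamma(a, b) is b/(a+1) = 41.595/10.5 ≈ 3.961.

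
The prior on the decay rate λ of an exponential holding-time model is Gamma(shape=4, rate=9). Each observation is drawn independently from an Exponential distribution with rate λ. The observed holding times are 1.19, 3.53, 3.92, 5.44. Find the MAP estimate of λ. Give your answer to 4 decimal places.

The Exponential(rate=λ) likelihood is ∝ λ^n e^(−λΣtᵢ). Here n = 4 and Σtᵢ = 1.19 + 3.53 + 3.92 + 5.44 = 14.08.
Posterior ∝ λ^3e^(−9λ) · λ^4e^(−14.08λ) = λ^7e^(−23.08λ), i.e. Gamma(8, 23.08).
Mode = (a−1)/b = 7/23.08 ≈ 0.3033.

λ̂_MAP = 0.3033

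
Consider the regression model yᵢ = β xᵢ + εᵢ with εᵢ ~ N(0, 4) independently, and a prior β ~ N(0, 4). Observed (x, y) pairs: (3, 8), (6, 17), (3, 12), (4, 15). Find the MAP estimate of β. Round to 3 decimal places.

β̂_MAP = 3.127

log p(β | y) = −Σ(yᵢ − βxᵢ)²/(2·4) − β²/(2·4) + const.
Setting the derivative to zero: Σxᵢ(yᵢ − βxᵢ)/4 − β/4 = 0, so β = Σxᵢyᵢ / (Σxᵢ² + σ²/τ²).
Σxᵢyᵢ = 3·8 + 6·17 + 3·12 + 4·15 = 222; Σxᵢ² = 70; σ²/τ² = 1.
β̂_MAP = 222 / (70 + 1) = 222/71 ≈ 3.127.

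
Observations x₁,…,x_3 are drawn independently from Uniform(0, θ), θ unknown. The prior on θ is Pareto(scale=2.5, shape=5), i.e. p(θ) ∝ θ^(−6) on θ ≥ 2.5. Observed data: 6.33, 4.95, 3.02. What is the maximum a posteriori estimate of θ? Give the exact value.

The Uniform(0, θ) likelihood is θ^(−n) for θ ≥ max(xᵢ), zero otherwise. Here max(xᵢ) = 6.33.
Posterior ∝ θ^(−6) · θ^(−3) = θ^(−9) on θ ≥ max(2.5, 6.33) = 6.33.
This density is strictly decreasing in θ, so the posterior mode lies at the lower boundary of the support.

θ̂_MAP = 6.33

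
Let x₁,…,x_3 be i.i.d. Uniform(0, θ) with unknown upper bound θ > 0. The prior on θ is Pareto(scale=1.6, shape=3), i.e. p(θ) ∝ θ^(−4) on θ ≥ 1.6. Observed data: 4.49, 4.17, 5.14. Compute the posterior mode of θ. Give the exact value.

The Uniform(0, θ) likelihood is θ^(−n) for θ ≥ max(xᵢ), zero otherwise. Here max(xᵢ) = 5.14.
Posterior ∝ θ^(−4) · θ^(−3) = θ^(−7) on θ ≥ max(1.6, 5.14) = 5.14.
This density is strictly decreasing in θ, so the posterior mode lies at the lower boundary of the support.

θ̂_MAP = 5.14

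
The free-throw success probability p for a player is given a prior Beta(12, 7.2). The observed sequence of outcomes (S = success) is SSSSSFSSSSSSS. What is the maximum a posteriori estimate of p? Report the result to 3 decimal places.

Prior: Beta(12, 7.2).
Data: 12 successes in 13 trials (from the sequence). The binomial likelihood contributes p^12(1−p)^1, so the posterior is Beta(12+12, 7.2+1) = Beta(24, 8.2).
For Beta(a, b) with a, b > 1 the mode is (a−1)/(a+b−2) = 23/30.2 ≈ 0.762.

p̂_MAP = 0.762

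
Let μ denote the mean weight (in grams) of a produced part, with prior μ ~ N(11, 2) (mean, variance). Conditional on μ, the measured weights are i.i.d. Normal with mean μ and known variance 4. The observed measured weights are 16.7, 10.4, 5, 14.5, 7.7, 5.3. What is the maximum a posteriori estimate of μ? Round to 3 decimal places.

n = 6; x̄ = (16.7 + 10.4 + 5 + 14.5 + 7.7 + 5.3)/6 = 59.6/6 = 149/15 ≈ 9.9333.
For a Normal prior and Normal likelihood with known variance, the posterior is Normal; its mode equals its mean, the precision-weighted average.
Prior precision 1/σ₀² = 1/2 = 0.5; data precision n/σ² = 6/4 = 1.5.
μ̂ = (0.5·11 + 1.5·(149/15)) / (0.5 + 1.5) = 20.4/2 = 10.200.

μ̂_MAP = 10.200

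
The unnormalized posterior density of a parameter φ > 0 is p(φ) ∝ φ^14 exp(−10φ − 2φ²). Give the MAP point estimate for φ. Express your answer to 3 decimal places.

φ̂_MAP = 1.000

ℓ'(φ) = 14/φ − 10 − 4φ. Setting this to zero and multiplying by φ: 4φ² + 10φ − 14 = 0.
φ = (−10 + √(10² + 4·4·14)) / (2·4) = (−10 + √324) / 8 = (−10 + 18)/8 = 1.
ℓ''(φ) = −14/φ² − 4 < 0, confirming a maximum.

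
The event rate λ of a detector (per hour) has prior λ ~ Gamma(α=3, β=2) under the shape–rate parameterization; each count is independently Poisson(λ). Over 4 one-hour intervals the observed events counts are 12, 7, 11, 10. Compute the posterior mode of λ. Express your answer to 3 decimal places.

λ̂_MAP = 7.000

Σxᵢ = 12+7+11+10 = 40, with n = 4.
Posterior ∝ λ^2e^(−2λ) · λ^40e^(−4λ) = λ^42e^(−6λ), i.e. Gamma(shape=43, rate=6).
The mode of a Gamma(a, b) with a ≥ 1 (shape–rate) is (a−1)/b = 42/6 ≈ 7.000.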